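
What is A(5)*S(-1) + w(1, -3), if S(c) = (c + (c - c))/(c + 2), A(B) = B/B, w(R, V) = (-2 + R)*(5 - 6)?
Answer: 0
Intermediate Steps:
w(R, V) = 2 - R (w(R, V) = (-2 + R)*(-1) = 2 - R)
A(B) = 1
S(c) = c/(2 + c) (S(c) = (c + 0)/(2 + c) = c/(2 + c))
A(5)*S(-1) + w(1, -3) = 1*(-1/(2 - 1)) + (2 - 1*1) = 1*(-1/1) + (2 - 1) = 1*(-1*1) + 1 = 1*(-1) + 1 = -1 + 1 = 0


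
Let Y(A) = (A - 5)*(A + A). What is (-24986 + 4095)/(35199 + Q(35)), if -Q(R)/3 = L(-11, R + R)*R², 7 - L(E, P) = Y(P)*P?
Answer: -20891/2340984474 ≈ -8.9240e-6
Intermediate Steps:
Y(A) = 2*A*(-5 + A) (Y(A) = (-5 + A)*(2*A) = 2*A*(-5 + A))
L(E, P) = 7 - 2*P²*(-5 + P) (L(E, P) = 7 - 2*P*(-5 + P)*P = 7 - 2*P²*(-5 + P))
Q(R) = -3*R²*(7 + 8*R²*(5 - 2*R)) (Q(R) = -3*(7 + 2*(R + R)²*(5 - (R + R)))*R² = -3*(7 + 2*(2*R)²*(5 - 2*R))*R² = -3*(7 + 2*(4*R²)*(5 - 2*R))*R² = -3*(7 + 8*R²*(5 - 2*R))*R² = -3*R²*(7 + 8*R²*(5 - 2*R)))
(-24986 + 4095)/(35199 + Q(35)) = (-24986 + 4095)/(35199 + 35²*(-21 - 120*35² + 48*35³)) = -20891/(35199 + 1225*(-21 - 120*1225 + 48*42875)) = -20891/(35199 + 1225*(-21 - 147000 + 2058000)) = -20891/(35199 + 1225*1910979) = -20891/(35199 + 2340949275) = -20891/2340984474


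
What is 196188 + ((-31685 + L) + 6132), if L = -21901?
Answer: 148734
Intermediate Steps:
196188 + ((-31685 + L) + 6132) = 196188 + ((-31685 - 21901) + 6132) = 196188 + (-53586 + 6132) = 196188 - 47454 = 148734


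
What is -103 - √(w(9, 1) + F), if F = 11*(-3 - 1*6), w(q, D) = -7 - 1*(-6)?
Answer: -103 - 10*I ≈ -103.0 - 10.0*I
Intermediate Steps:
w(q, D) = -1 (w(q, D) = -7 + 6 = -1)
F = -99 (F = 11*(-3 - 6) = 11*(-9) = -99)
-103 - √(w(9, 1) + F) = -103 - √(-1 - 99) = -103 - √(-100) = -103 - 10*I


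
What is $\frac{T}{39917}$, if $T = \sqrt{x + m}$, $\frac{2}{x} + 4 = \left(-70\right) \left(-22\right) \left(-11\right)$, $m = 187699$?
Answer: $\frac{\sqrt{3368013793386}}{169088412} \approx 0.010854$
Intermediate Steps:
$x = - \frac{1}{8472}$ ($x = \frac{2}{-4 + \left(-70\right) \left(-22\right) \left(-11\right)} = \frac{2}{-4 + 1540 \left(-11\right)} = \frac{2}{-4 - 16940} = \frac{2}{-16944} = 2 \left(- \frac{1}{16944}\right) = - \frac{1}{8472} \approx -0.00011804$)
$T = \frac{\sqrt{3368013793386}}{4236}$ ($T = \sqrt{- \frac{1}{8472} + 187699} = \sqrt{\frac{1590185927}{8472}} = \frac{\sqrt{3368013793386}}{4236} \approx 433.24$)
$\frac{T}{39917} = \frac{\frac{1}{4236} \sqrt{3368013793386}}{39917} = \frac{\sqrt{3368013793386}}{4236} \cdot \frac{1}{39917} = \frac{\sqrt{3368013793386}}{169088412}$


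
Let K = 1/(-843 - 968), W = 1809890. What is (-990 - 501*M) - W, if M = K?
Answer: -3279503179/1811 ≈ -1.8109e+6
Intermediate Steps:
K = -1/1811 (K = 1/(-1811) = -1/1811 ≈ -0.00055218)
M = -1/1811 ≈ -0.00055218
(-990 - 501*M) - W = (-990 - 501*(-1/1811)) - 1*1809890 = (-990 + 501/1811) - 1809890 = -1792389/1811 - 1809890 = -3279503179/1811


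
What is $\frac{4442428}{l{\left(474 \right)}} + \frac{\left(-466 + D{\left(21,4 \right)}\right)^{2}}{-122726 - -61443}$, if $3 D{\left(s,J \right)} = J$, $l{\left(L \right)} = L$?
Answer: $\frac{408214457042}{43572213} \approx 9368.7$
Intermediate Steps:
$D{\left(s,J \right)} = \frac{J}{3}$
$\frac{4442428}{l{\left(474 \right)}} + \frac{\left(-466 + D{\left(21,4 \right)}\right)^{2}}{-122726 - -61443} = \frac{4442428}{474} + \frac{\left(-466 + \frac{1}{3} \cdot 4\right)^{2}}{-122726 - -61443} = 4442428 \cdot \frac{1}{474} + \frac{\left(-466 + \frac{4}{3}\right)^{2}}{-122726 + 61443} = \frac{2221214}{237} + \frac{\left(- \frac{1394}{3}\right)^{2}}{-61283} = \frac{2221214}{237} + \frac{1943236}{9} \left(- \frac{1}{61283}\right) = \frac{2221214}{237} - \frac{1943236}{551547} = \frac{408214457042}{43572213}$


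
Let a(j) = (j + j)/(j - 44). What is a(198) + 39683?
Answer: 277799/7 ≈ 39686.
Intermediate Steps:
a(j) = 2*j/(-44 + j) (a(j) = (2*j)/(-44 + j) = 2*j/(-44 + j))
a(198) + 39683 = 2*198/(-44 + 198) + 39683 = 2*198/154 + 39683 = 2*198*(1/154) + 39683 = 18/7 + 39683 = 277799/7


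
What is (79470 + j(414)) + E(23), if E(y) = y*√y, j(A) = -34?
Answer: 79436 + 23*√23 ≈ 79546.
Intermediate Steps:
E(y) = y^(3/2)
(79470 + j(414)) + E(23) = (79470 - 34) + 23^(3/2) = 79436 + 23*√23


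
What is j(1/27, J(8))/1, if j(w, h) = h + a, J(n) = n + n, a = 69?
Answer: 85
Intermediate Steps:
J(n) = 2*n
j(w, h) = 69 + h (j(w, h) = h + 69 = 69 + h)
j(1/27, J(8))/1 = (69 + 2*8)/1 = (69 + 16)*1 = 85*1 = 85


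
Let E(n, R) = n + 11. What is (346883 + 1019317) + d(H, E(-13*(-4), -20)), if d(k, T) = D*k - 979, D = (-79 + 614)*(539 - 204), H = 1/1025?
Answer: 55981230/41 ≈ 1.3654e+6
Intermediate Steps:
H = 1/1025 ≈ 0.00097561
D = 179225 (D = 535*335 = 179225)
E(n, R) = 11 + n
d(k, T) = -979 + 179225*k (d(k, T) = 179225*k - 979 = -979 + 179225*k)
(346883 + 1019317) + d(H, E(-13*(-4), -20)) = (346883 + 1019317) + (-979 + 179225*(1/1025)) = 1366200 + (-979 + 7169/41) = 1366200 - 32970/41 = 55981230/41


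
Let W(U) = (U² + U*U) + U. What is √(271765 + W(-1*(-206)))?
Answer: √356843 ≈ 597.36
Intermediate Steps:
W(U) = U + 2*U² (W(U) = (U² + U²) + U = 2*U² + U = U + 2*U²)
√(271765 + W(-1*(-206))) = √(271765 + (-1*(-206))*(1 + 2*(-1*(-206)))) = √(271765 + 206*(1 + 2*206)) = √(271765 + 206*(1 + 412)) = √(271765 + 206*413) = √(271765 + 85078) = √356843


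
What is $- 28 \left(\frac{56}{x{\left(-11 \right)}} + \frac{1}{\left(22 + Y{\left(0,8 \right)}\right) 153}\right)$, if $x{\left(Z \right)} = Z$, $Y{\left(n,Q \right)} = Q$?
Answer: $\frac{3598406}{25245} \approx 142.54$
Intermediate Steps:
$- 28 \left(\frac{56}{x{\left(-11 \right)}} + \frac{1}{\left(22 + Y{\left(0,8 \right)}\right) 153}\right) = - 28 \left(\frac{56}{-11} + \frac{1}{\left(22 + 8\right) 153}\right) = - 28 \left(56 \left(- \frac{1}{11}\right) + \frac{1}{30} \cdot \frac{1}{153}\right) = - 28 \left(- \frac{56}{11} + \frac{1}{30} \cdot \frac{1}{153}\right) = - 28 \left(- \frac{56}{11} + \frac{1}{4590}\right) = \left(-28\right) \left(- \frac{257029}{50490}\right) = \frac{3598406}{25245}$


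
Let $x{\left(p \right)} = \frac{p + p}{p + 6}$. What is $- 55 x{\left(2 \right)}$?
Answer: $- \frac{55}{2} \approx -27.5$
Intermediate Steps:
$x{\left(p \right)} = \frac{2 p}{6 + p}$
$- 55 x{\left(2 \right)} = - 55 \cdot 2 \cdot 2 \frac{1}{6 + 2} = - 55 \cdot 2 \cdot 2 \cdot \frac{1}{8} = \left(-55\right) \frac{1}{2} = - \frac{55}{2}$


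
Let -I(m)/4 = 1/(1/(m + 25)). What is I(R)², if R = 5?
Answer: 14400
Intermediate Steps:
I(m) = -100 - 4*m (I(m) = -(100 + 4*m) = -4*(25 + m) = -100 - 4*m)
I(R)² = (-100 - 4*5)² = (-100 - 20)² = (-120)² = 14400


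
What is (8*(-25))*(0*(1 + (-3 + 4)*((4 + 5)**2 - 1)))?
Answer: 0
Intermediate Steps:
(8*(-25))*(0*(1 + (-3 + 4)*((4 + 5)**2 - 1))) = -0*(1 + 1*(9**2 - 1)) = -0*(1 + 1*(81 - 1)) = -0*(1 + 1*80) = -0*(1 + 80) = -0*81 = -200*0 = 0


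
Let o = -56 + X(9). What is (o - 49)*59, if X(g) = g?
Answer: -5664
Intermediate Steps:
o = -47 (o = -56 + 9 = -47)
(o - 49)*59 = (-47 - 49)*59 = -96*59 = -5664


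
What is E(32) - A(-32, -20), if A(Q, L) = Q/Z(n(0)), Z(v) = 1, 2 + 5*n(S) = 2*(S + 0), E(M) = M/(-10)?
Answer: 144/5 ≈ 28.800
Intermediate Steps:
E(M) = -M/10 (E(M) = M*(-⅒) = -M/10)
n(S) = -⅖ + 2*S/5 (n(S) = -⅖ + (2*(S + 0))/5 = -⅖ + (2*S)/5 = -⅖ + 2*S/5)
A(Q, L) = Q (A(Q, L) = Q/1 = Q*1 = Q)
E(32) - A(-32, -20) = -⅒*32 - 1*(-32) = -16/5 + 32 = 144/5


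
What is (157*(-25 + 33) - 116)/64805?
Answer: 228/12961 ≈ 0.017591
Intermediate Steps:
(157*(-25 + 33) - 116)/64805 = (157*8 - 116)*(1/64805) = (1256 - 116)*(1/64805) = 1140*(1/64805) = 228/12961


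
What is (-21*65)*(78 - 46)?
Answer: -43680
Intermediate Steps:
(-21*65)*(78 - 46) = -1365*32 = -43680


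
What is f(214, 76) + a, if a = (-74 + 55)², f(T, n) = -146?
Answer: 215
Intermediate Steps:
a = 361 (a = (-19)² = 361)
f(214, 76) + a = -146 + 361 = 215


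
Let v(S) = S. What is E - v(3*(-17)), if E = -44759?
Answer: -44708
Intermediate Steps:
E - v(3*(-17)) = -44759 - 3*(-17) = -44759 - 1*(-51) = -44759 + 51 = -44708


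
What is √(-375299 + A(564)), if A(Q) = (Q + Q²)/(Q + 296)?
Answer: 26*I*√1025507/43 ≈ 612.31*I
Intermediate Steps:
A(Q) = (Q + Q²)/(296 + Q)
√(-375299 + A(564)) = √(-375299 + 564*(1 + 564)/(296 + 564)) = √(-375299 + 564*565/860) = √(-375299 + 564*(1/860)*565) = √(-375299 + 15933/43) = √(-16121924/43) = 26*I*√1025507/43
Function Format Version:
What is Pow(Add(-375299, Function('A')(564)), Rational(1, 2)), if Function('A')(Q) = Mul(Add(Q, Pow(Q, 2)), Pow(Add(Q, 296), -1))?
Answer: Mul(Rational(26, 43), I, Pow(1025507, Rational(1, 2))) ≈ Mul(612.31, I)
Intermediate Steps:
Function('A')(Q) = Mul(Pow(Add(296, Q), -1), Add(Q, Pow(Q, 2))) (Function('A')(Q) = Mul(Add(Q, Pow(Q, 2)), Pow(Add(296, Q), -1)) = Mul(Pow(Add(296, Q), -1), Add(Q, Pow(Q, 2))))
Pow(Add(-375299, Function('A')(564)), Rational(1, 2)) = Pow(Add(-375299, Mul(564, Pow(Add(296, 564), -1), Add(1, 564))), Rational(1, 2)) = Pow(Add(-375299, Mul(564, Pow(860, -1), 565)), Rational(1, 2)) = Pow(Add(-375299, Mul(564, Rational(1, 860), 565)), Rational(1, 2)) = Pow(Add(-375299, Rational(15933, 43)), Rational(1, 2)) = Pow(Rational(-16121924, 43), Rational(1, 2)) = Mul(Rational(26, 43), I, Pow(1025507, Rational(1, 2)))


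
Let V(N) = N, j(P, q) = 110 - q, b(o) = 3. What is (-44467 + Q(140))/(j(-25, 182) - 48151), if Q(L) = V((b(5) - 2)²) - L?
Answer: 44606/48223 ≈ 0.92499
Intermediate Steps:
Q(L) = 1 - L (Q(L) = (3 - 2)² - L = 1² - L = 1 - L)
(-44467 + Q(140))/(j(-25, 182) - 48151) = (-44467 + (1 - 1*140))/((110 - 1*182) - 48151) = (-44467 + (1 - 140))/((110 - 182) - 48151) = (-44467 - 139)/(-72 - 48151) = -44606/(-48223) = -44606*(-1/48223) = 44606/48223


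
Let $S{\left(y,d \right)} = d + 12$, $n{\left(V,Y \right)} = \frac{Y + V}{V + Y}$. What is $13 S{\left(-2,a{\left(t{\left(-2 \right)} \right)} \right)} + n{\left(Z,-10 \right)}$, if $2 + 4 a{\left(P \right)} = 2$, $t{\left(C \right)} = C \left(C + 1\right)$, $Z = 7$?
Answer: $157$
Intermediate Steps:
$t{\left(C \right)} = C \left(1 + C\right)$
$a{\left(P \right)} = 0$ ($a{\left(P \right)} = - \frac{1}{2} + \frac{1}{4} \cdot 2 = - \frac{1}{2} + \frac{1}{2} = 0$)
$n{\left(V,Y \right)} = 1$ ($n{\left(V,Y \right)} = \frac{V + Y}{V + Y} = 1$)
$S{\left(y,d \right)} = 12 + d$
$13 S{\left(-2,a{\left(t{\left(-2 \right)} \right)} \right)} + n{\left(Z,-10 \right)} = 13 \left(12 + 0\right) + 1 = 13 \cdot 12 + 1 = 156 + 1 = 157$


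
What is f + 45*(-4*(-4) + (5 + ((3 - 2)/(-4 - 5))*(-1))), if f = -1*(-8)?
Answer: 958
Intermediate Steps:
f = 8
f + 45*(-4*(-4) + (5 + ((3 - 2)/(-4 - 5))*(-1))) = 8 + 45*(-4*(-4) + (5 + ((3 - 2)/(-4 - 5))*(-1))) = 8 + 45*(16 + (5 + (1/(-9))*(-1))) = 8 + 45*(16 + (5 + (1*(-1/9))*(-1))) = 8 + 45*(16 + (5 - 1/9*(-1))) = 8 + 45*(16 + (5 + 1/9)) = 8 + 45*(16 + 46/9) = 8 + 45*(190/9) = 8 + 950 = 958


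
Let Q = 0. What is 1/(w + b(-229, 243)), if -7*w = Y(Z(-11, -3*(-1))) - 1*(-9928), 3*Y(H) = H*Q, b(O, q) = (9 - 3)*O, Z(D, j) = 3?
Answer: -7/19546 ≈ -0.00035813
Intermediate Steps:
b(O, q) = 6*O
Y(H) = 0 (Y(H) = (H*0)/3 = (1/3)*0 = 0)
w = -9928/7 (w = -(0 - 1*(-9928))/7 = -(0 + 9928)/7 = -1/7*9928 = -9928/7 ≈ -1418.3)
1/(w + b(-229, 243)) = 1/(-9928/7 + 6*(-229)) = 1/(-9928/7 - 1374) = 1/(-19546/7) = -7/19546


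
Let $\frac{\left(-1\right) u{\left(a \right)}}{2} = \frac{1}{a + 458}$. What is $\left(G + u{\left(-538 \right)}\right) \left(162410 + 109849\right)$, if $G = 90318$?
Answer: $\frac{983595806739}{40} \approx 2.459 \cdot 10^{10}$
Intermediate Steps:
$u{\left(a \right)} = - \frac{2}{458 + a}$ ($u{\left(a \right)} = - \frac{2}{a + 458} = - \frac{2}{458 + a}$)
$\left(G + u{\left(-538 \right)}\right) \left(162410 + 109849\right) = \left(90318 - \frac{2}{458 - 538}\right) \left(162410 + 109849\right) = \left(90318 - \frac{2}{-80}\right) 272259 = \left(90318 - - \frac{1}{40}\right) 272259 = \left(90318 + \frac{1}{40}\right) 272259 = \frac{3612721}{40} \cdot 272259 = \frac{983595806739}{40}$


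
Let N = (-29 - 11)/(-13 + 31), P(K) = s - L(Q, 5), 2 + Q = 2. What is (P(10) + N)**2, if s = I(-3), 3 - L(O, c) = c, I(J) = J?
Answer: 841/81 ≈ 10.383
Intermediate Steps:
Q = 0 (Q = -2 + 2 = 0)
L(O, c) = 3 - c
s = -3
P(K) = -1 (P(K) = -3 - (3 - 1*5) = -3 - (3 - 5) = -3 - 1*(-2) = -3 + 2 = -1)
N = -20/9 (N = -40/18 = -40*1/18 = -20/9 ≈ -2.2222)
(P(10) + N)**2 = (-1 - 20/9)**2 = (-29/9)**2 = 841/81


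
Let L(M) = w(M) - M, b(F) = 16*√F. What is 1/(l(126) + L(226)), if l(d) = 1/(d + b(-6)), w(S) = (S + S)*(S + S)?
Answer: 3553406262/725172068850265 + 16*I*√6/725172068850265 ≈ 4.9001e-6 + 5.4045e-14*I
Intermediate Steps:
w(S) = 4*S² (w(S) = (2*S)*(2*S) = 4*S²)
L(M) = -M + 4*M² (L(M) = 4*M² - M = -M + 4*M²)
l(d) = 1/(d + 16*I*√6) (l(d) = 1/(d + 16*√(-6)) = 1/(d + 16*(I*√6)) = 1/(d + 16*I*√6))
1/(l(126) + L(226)) = 1/(1/(126 + 16*I*√6) + 226*(-1 + 4*226)) = 1/(1/(126 + 16*I*√6) + 226*(-1 + 904)) = 1/(1/(126 + 16*I*√6) + 226*903) = 1/(1/(126 + 16*I*√6) + 204078) = 1/(204078 + 1/(126 + 16*I*√6))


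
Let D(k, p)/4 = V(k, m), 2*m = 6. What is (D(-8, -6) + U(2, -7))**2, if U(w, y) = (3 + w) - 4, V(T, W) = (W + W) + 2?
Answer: 1089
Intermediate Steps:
m = 3 (m = (1/2)*6 = 3)
V(T, W) = 2 + 2*W (V(T, W) = 2*W + 2 = 2 + 2*W)
U(w, y) = -1 + w
D(k, p) = 32 (D(k, p) = 4*(2 + 2*3) = 4*(2 + 6) = 4*8 = 32)
(D(-8, -6) + U(2, -7))**2 = (32 + (-1 + 2))**2 = (32 + 1)**2 = 33**2 = 1089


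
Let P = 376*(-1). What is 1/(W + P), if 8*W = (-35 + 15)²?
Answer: -1/326 ≈ -0.0030675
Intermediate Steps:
P = -376
W = 50 (W = (-35 + 15)²/8 = (⅛)*(-20)² = (⅛)*400 = 50)
1/(W + P) = 1/(50 - 376) = 1/(-326) = -1/326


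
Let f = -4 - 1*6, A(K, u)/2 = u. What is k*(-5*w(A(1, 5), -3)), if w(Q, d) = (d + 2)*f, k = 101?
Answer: -5050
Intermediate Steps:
A(K, u) = 2*u
f = -10 (f = -4 - 6 = -10)
w(Q, d) = -20 - 10*d (w(Q, d) = (d + 2)*(-10) = (2 + d)*(-10) = -20 - 10*d)
k*(-5*w(A(1, 5), -3)) = 101*(-5*(-20 - 10*(-3))) = 101*(-5*(-20 + 30)) = 101*(-5*10) = 101*(-50) = -5050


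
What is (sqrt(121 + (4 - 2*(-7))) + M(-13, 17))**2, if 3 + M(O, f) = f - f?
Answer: (3 - sqrt(139))**2 ≈ 77.261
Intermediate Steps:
M(O, f) = -3 (M(O, f) = -3 + (f - f) = -3 + 0 = -3)
(sqrt(121 + (4 - 2*(-7))) + M(-13, 17))**2 = (sqrt(121 + (4 - 2*(-7))) - 3)**2 = (sqrt(121 + (4 + 14)) - 3)**2 = (sqrt(121 + 18) - 3)**2 = (sqrt(139) - 3)**2 = (-3 + sqrt(139))**2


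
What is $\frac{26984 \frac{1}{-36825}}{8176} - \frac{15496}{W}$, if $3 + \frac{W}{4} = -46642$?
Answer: $\frac{59324333}{715067850} \approx 0.082963$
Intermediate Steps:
$W = -186580$ ($W = -12 + 4 \left(-46642\right) = -12 - 186568 = -186580$)
$\frac{26984 \frac{1}{-36825}}{8176} - \frac{15496}{W} = \frac{26984 \frac{1}{-36825}}{8176} - \frac{15496}{-186580} = 26984 \left(- \frac{1}{36825}\right) \frac{1}{8176} - - \frac{3874}{46645} = \left(- \frac{26984}{36825}\right) \frac{1}{8176} + \frac{3874}{46645} = - \frac{3373}{37635150} + \frac{3874}{46645} = \frac{59324333}{715067850}$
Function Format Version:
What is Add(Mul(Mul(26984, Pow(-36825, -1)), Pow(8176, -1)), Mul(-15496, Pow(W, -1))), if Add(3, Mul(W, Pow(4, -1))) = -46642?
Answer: Rational(59324333, 715067850) ≈ 0.082963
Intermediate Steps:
W = -186580 (W = Add(-12, Mul(4, -46642)) = Add(-12, -186568) = -186580)
Add(Mul(Mul(26984, Pow(-36825, -1)), Pow(8176, -1)), Mul(-15496, Pow(W, -1))) = Add(Mul(Mul(26984, Pow(-36825, -1)), Pow(8176, -1)), Mul(-15496, Pow(-186580, -1))) = Add(Mul(Mul(26984, Rational(-1, 36825)), Rational(1, 8176)), Mul(-15496, Rational(-1, 186580))) = Add(Mul(Rational(-26984, 36825), Rational(1, 8176)), Rational(3874, 46645)) = Add(Rational(-3373, 37635150), Rational(3874, 46645)) = Rational(59324333, 715067850)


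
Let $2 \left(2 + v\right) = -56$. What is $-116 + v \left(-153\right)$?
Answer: $4474$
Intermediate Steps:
$v = -30$ ($v = -2 + \frac{1}{2} \left(-56\right) = -2 - 28 = -30$)
$-116 + v \left(-153\right) = -116 - -4590 = -116 + 4590 = 4474$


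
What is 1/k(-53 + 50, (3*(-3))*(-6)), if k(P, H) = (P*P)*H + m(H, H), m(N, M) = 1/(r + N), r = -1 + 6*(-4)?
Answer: 29/14095 ≈ 0.0020575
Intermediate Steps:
r = -25 (r = -1 - 24 = -25)
m(N, M) = 1/(-25 + N)
k(P, H) = 1/(-25 + H) + H*P² (k(P, H) = (P*P)*H + 1/(-25 + H) = P²*H + 1/(-25 + H) = H*P² + 1/(-25 + H) = 1/(-25 + H) + H*P²)
1/k(-53 + 50, (3*(-3))*(-6)) = 1/((1 + ((3*(-3))*(-6))*(-53 + 50)²*(-25 + (3*(-3))*(-6)))/(-25 + (3*(-3))*(-6))) = 1/((1 - 9*(-6)*(-3)²*(-25 - 9*(-6)))/(-25 - 9*(-6))) = 1/((1 + 54*9*(-25 + 54))/(-25 + 54)) = 1/((1 + 54*9*29)/29) = 1/((1 + 14094)/29) = 1/((1/29)*14095) = 1/(14095/29) = 29/14095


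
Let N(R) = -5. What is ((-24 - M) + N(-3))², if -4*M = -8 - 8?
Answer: 1089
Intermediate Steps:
M = 4 (M = -(-8 - 8)/4 = -¼*(-16) = 4)
((-24 - M) + N(-3))² = ((-24 - 1*4) - 5)² = ((-24 - 4) - 5)² = (-28 - 5)² = (-33)² = 1089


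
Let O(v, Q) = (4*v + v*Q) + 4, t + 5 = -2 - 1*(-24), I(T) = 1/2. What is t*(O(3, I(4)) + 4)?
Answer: 731/2 ≈ 365.50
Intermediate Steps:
I(T) = ½
t = 17 (t = -5 + (-2 - 1*(-24)) = -5 + (-2 + 24) = -5 + 22 = 17)
O(v, Q) = 4 + 4*v + Q*v (O(v, Q) = (4*v + Q*v) + 4 = 4 + 4*v + Q*v)
t*(O(3, I(4)) + 4) = 17*((4 + 4*3 + (½)*3) + 4) = 17*((4 + 12 + 3/2) + 4) = 17*(35/2 + 4) = 17*(43/2) = 731/2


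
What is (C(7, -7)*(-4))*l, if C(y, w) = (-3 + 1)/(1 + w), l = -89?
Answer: 356/3 ≈ 118.67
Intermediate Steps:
C(y, w) = -2/(1 + w)
(C(7, -7)*(-4))*l = (-2/(1 - 7)*(-4))*(-89) = (-2/(-6)*(-4))*(-89) = (-2*(-1/6)*(-4))*(-89) = ((1/3)*(-4))*(-89) = -4/3*(-89) = 356/3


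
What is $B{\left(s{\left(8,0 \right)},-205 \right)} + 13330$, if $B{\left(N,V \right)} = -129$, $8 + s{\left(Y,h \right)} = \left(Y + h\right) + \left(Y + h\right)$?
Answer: $13201$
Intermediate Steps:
$s{\left(Y,h \right)} = -8 + 2 Y + 2 h$ ($s{\left(Y,h \right)} = -8 + \left(\left(Y + h\right) + \left(Y + h\right)\right) = -8 + \left(2 Y + 2 h\right) = -8 + 2 Y + 2 h$)
$B{\left(s{\left(8,0 \right)},-205 \right)} + 13330 = -129 + 13330 = 13201$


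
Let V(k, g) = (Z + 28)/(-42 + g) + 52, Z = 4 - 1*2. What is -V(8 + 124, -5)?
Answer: -2414/47 ≈ -51.362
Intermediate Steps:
Z = 2 (Z = 4 - 2 = 2)
V(k, g) = 52 + 30/(-42 + g) (V(k, g) = (2 + 28)/(-42 + g) + 52 = 30/(-42 + g) + 52 = 52 + 30/(-42 + g))
-V(8 + 124, -5) = -2*(-1077 + 26*(-5))/(-42 - 5) = -2*(-1077 - 130)/(-47) = -2*(-1)*(-1207)/47 = -1*2414/47 = -2414/47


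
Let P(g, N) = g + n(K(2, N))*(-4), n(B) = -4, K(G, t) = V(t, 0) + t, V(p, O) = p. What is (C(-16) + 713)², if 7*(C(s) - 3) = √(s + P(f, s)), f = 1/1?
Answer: 25130169/49 ≈ 5.1286e+5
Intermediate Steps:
K(G, t) = 2*t (K(G, t) = t + t = 2*t)
f = 1 (f = 1*1 = 1)
P(g, N) = 16 + g (P(g, N) = g - 4*(-4) = g + 16 = 16 + g)
C(s) = 3 + √(17 + s)/7 (C(s) = 3 + √(s + (16 + 1))/7 = 3 + √(s + 17)/7 = 3 + √(17 + s)/7)
(C(-16) + 713)² = ((3 + √(17 - 16)/7) + 713)² = ((3 + √1/7) + 713)² = ((3 + (⅐)*1) + 713)² = ((3 + ⅐) + 713)² = (22/7 + 713)² = (5013/7)² = 25130169/49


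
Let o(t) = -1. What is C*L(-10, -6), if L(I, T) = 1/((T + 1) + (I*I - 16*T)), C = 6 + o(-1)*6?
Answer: 0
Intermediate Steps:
C = 0 (C = 6 - 1*6 = 6 - 6 = 0)
L(I, T) = 1/(1 + I**2 - 15*T) (L(I, T) = 1/((1 + T) + (I**2 - 16*T)) = 1/(1 + I**2 - 15*T))
C*L(-10, -6) = 0/(1 + (-10)**2 - 15*(-6)) = 0/(1 + 100 + 90) = 0/191 = 0*(1/191) = 0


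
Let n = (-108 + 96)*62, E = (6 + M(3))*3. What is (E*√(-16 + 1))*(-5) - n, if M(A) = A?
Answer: 744 - 135*I*√15 ≈ 744.0 - 522.85*I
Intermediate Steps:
E = 27 (E = (6 + 3)*3 = 9*3 = 27)
n = -744 (n = -12*62 = -744)
(E*√(-16 + 1))*(-5) - n = (27*√(-16 + 1))*(-5) - 1*(-744) = (27*√(-15))*(-5) + 744 = (27*(I*√15))*(-5) + 744 = (27*I*√15)*(-5) + 744 = -135*I*√15 + 744 = 744 - 135*I*√15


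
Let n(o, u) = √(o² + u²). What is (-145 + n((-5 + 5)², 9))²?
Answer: 18496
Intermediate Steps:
(-145 + n((-5 + 5)², 9))² = (-145 + √(((-5 + 5)²)² + 9²))² = (-145 + √((0²)² + 81))² = (-145 + √(0² + 81))² = (-145 + √(0 + 81))² = (-145 + √81)² = (-145 + 9)² = (-136)² = 18496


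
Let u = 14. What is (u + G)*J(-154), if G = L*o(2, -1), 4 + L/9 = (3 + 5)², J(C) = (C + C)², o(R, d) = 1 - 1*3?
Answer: -101125024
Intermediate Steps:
o(R, d) = -2 (o(R, d) = 1 - 3 = -2)
J(C) = 4*C² (J(C) = (2*C)² = 4*C²)
L = 540 (L = -36 + 9*(3 + 5)² = -36 + 9*8² = -36 + 9*64 = -36 + 576 = 540)
G = -1080 (G = 540*(-2) = -1080)
(u + G)*J(-154) = (14 - 1080)*(4*(-154)²) = -4264*23716 = -1066*94864 = -101125024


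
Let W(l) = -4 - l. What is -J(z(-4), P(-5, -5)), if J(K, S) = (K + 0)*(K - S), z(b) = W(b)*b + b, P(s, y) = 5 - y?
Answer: -56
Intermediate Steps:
z(b) = b + b*(-4 - b) (z(b) = (-4 - b)*b + b = b*(-4 - b) + b = b + b*(-4 - b))
J(K, S) = K*(K - S)
-J(z(-4), P(-5, -5)) = -(-1*(-4)*(3 - 4))*(-1*(-4)*(3 - 4) - (5 - 1*(-5))) = -(-1*(-4)*(-1))*(-1*(-4)*(-1) - (5 + 5)) = -(-4)*(-4 - 1*10) = -(-4)*(-4 - 10) = -(-4)*(-14) = -1*56 = -56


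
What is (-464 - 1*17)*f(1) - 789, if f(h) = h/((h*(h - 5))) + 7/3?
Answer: -21493/12 ≈ -1791.1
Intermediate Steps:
f(h) = 7/3 + 1/(-5 + h) (f(h) = h/((h*(-5 + h))) + 7*(⅓) = h*(1/(h*(-5 + h))) + 7/3 = 1/(-5 + h) + 7/3 = 7/3 + 1/(-5 + h))
(-464 - 1*17)*f(1) - 789 = (-464 - 1*17)*((-32 + 7*1)/(3*(-5 + 1))) - 789 = (-464 - 17)*((⅓)*(-32 + 7)/(-4)) - 789 = -481*(-1)*(-25)/(3*4) - 789 = -481*25/12 - 789 = -12025/12 - 789 = -21493/12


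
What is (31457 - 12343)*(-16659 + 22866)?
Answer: 118640598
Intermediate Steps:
(31457 - 12343)*(-16659 + 22866) = 19114*6207 = 118640598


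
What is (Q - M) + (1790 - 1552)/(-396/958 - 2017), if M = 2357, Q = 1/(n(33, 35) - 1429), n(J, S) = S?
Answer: -3175225922507/1347079354 ≈ -2357.1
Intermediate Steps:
Q = -1/1394 (Q = 1/(35 - 1429) = 1/(-1394) = -1/1394 ≈ -0.00071736)
(Q - M) + (1790 - 1552)/(-396/958 - 2017) = (-1/1394 - 1*2357) + (1790 - 1552)/(-396/958 - 2017) = (-1/1394 - 2357) + 238/(-396*1/958 - 2017) = -3285659/1394 + 238/(-198/479 - 2017) = -3285659/1394 + 238/(-966341/479) = -3285659/1394 + 238*(-479/966341) = -3285659/1394 - 114002/966341 = -3175225922507/1347079354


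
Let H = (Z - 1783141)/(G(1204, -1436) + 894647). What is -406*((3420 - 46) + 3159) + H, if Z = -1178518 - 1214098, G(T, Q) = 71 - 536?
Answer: -2371730724193/894182 ≈ -2.6524e+6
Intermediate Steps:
G(T, Q) = -465
Z = -2392616
H = -4175757/894182 (H = (-2392616 - 1783141)/(-465 + 894647) = -4175757/894182 ≈ -4.6699)
-406*((3420 - 46) + 3159) + H = -406*((3420 - 46) + 3159) - 4175757/894182 = -406*(3374 + 3159) - 4175757/894182 = -406*6533 - 4175757/894182 = -2652398 - 4175757/894182 = -2371730724193/894182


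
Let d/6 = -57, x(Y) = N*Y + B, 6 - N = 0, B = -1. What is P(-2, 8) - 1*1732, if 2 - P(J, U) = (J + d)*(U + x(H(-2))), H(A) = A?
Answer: -3450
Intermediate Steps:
N = 6 (N = 6 - 1*0 = 6 + 0 = 6)
x(Y) = -1 + 6*Y (x(Y) = 6*Y - 1 = -1 + 6*Y)
d = -342 (d = 6*(-57) = -342)
P(J, U) = 2 - (-342 + J)*(-13 + U) (P(J, U) = 2 - (J - 342)*(U + (-1 + 6*(-2))) = 2 - (-342 + J)*(U + (-1 - 12)) = 2 - (-342 + J)*(U - 13) = 2 - (-342 + J)*(-13 + U))
P(-2, 8) - 1*1732 = (-4444 + 13*(-2) + 342*8 - 1*(-2)*8) - 1*1732 = (-4444 - 26 + 2736 + 16) - 1732 = -1718 - 1732 = -3450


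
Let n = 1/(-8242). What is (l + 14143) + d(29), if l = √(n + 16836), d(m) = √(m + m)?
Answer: 14143 + √58 + √1143678967262/8242 ≈ 14280.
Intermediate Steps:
n = -1/8242 ≈ -0.00012133
d(m) = √2*√m (d(m) = √(2*m) = √2*√m)
l = √1143678967262/8242 (l = √(-1/8242 + 16836) = √(138762311/8242) = √1143678967262/8242 ≈ 129.75)
(l + 14143) + d(29) = (√1143678967262/8242 + 14143) + √2*√29 = (14143 + √1143678967262/8242) + √58 = 14143 + √58 + √1143678967262/8242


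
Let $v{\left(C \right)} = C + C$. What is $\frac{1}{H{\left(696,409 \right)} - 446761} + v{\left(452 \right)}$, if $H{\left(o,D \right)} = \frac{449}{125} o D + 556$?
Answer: $\frac{65122814069}{72038511} \approx 904.0$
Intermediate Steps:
$H{\left(o,D \right)} = 556 + \frac{449 D o}{125}$ ($H{\left(o,D \right)} = 449 \cdot \frac{1}{125} o D + 556 = \frac{449 o}{125} D + 556 = \frac{449 D o}{125} + 556 = 556 + \frac{449 D o}{125}$)
$v{\left(C \right)} = 2 C$
$\frac{1}{H{\left(696,409 \right)} - 446761} + v{\left(452 \right)} = \frac{1}{\left(556 + \frac{449}{125} \cdot 409 \cdot 696\right) - 446761} + 2 \cdot 452 = \frac{1}{\left(556 + \frac{127814136}{125}\right) - 446761} + 904 = \frac{1}{\frac{127883636}{125} - 446761} + 904 = \frac{1}{\frac{72038511}{125}} + 904 = \frac{125}{72038511} + 904 = \frac{65122814069}{72038511}$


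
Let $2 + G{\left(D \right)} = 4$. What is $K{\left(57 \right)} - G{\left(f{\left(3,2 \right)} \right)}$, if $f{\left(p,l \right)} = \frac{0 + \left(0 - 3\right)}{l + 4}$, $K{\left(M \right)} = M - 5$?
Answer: $50$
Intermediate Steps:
$K{\left(M \right)} = -5 + M$
$f{\left(p,l \right)} = - \frac{3}{4 + l}$ ($f{\left(p,l \right)} = \frac{0 - 3}{4 + l} = - \frac{3}{4 + l}$)
$G{\left(D \right)} = 2$ ($G{\left(D \right)} = -2 + 4 = 2$)
$K{\left(57 \right)} - G{\left(f{\left(3,2 \right)} \right)} = \left(-5 + 57\right) - 2 = 52 - 2 = 50$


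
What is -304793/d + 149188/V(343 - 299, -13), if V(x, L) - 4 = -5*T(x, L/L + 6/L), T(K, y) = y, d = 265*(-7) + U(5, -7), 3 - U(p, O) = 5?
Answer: 3606728989/31569 ≈ 1.1425e+5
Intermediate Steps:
U(p, O) = -2 (U(p, O) = 3 - 1*5 = 3 - 5 = -2)
d = -1857 (d = 265*(-7) - 2 = -1855 - 2 = -1857)
V(x, L) = -1 - 30/L (V(x, L) = 4 - 5*(L/L + 6/L) = 4 - 5*(1 + 6/L) = 4 + (-5 - 30/L) = -1 - 30/L)
-304793/d + 149188/V(343 - 299, -13) = -304793/(-1857) + 149188/(((-30 - 1*(-13))/(-13))) = -304793*(-1/1857) + 149188/((-(-30 + 13)/13)) = 304793/1857 + 149188/((-1/13*(-17))) = 304793/1857 + 149188/(17/13) = 304793/1857 + 149188*(13/17) = 304793/1857 + 1939444/17 = 3606728989/31569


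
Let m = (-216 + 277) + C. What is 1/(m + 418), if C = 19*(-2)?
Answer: 1/441 ≈ 0.0022676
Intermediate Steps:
C = -38
m = 23 (m = (-216 + 277) - 38 = 61 - 38 = 23)
1/(m + 418) = 1/(23 + 418) = 1/441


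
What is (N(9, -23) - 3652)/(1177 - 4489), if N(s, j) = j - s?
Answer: 307/276 ≈ 1.1123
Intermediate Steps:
(N(9, -23) - 3652)/(1177 - 4489) = ((-23 - 1*9) - 3652)/(1177 - 4489) = ((-23 - 9) - 3652)/(-3312) = (-32 - 3652)*(-1/3312) = -3684*(-1/3312) = 307/276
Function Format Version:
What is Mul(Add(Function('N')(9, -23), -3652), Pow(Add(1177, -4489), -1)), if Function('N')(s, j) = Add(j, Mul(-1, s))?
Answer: Rational(307, 276) ≈ 1.1123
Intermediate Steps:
Mul(Add(Function('N')(9, -23), -3652), Pow(Add(1177, -4489), -1)) = Mul(Add(Add(-23, Mul(-1, 9)), -3652), Pow(Add(1177, -4489), -1)) = Mul(Add(Add(-23, -9), -3652), Pow(-3312, -1)) = Mul(Add(-32, -3652), Rational(-1, 3312)) = Mul(-3684, Rational(-1, 3312)) = Rational(307, 276)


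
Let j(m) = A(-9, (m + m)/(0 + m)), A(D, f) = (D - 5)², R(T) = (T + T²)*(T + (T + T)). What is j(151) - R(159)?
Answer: -12134684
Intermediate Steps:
R(T) = 3*T*(T + T²) (R(T) = (T + T²)*(T + 2*T) = (T + T²)*(3*T) = 3*T*(T + T²))
A(D, f) = (-5 + D)²
j(m) = 196 (j(m) = (-5 - 9)² = (-14)² = 196)
j(151) - R(159) = 196 - 3*159²*(1 + 159) = 196 - 3*25281*160 = 196 - 1*12134880 = 196 - 12134880 = -12134684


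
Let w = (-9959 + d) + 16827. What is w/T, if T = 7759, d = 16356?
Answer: 23224/7759 ≈ 2.9932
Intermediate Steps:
w = 23224 (w = (-9959 + 16356) + 16827 = 6397 + 16827 = 23224)
w/T = 23224/7759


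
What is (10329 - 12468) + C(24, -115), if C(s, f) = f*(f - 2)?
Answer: 11316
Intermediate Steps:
C(s, f) = f*(-2 + f)
(10329 - 12468) + C(24, -115) = (10329 - 12468) - 115*(-2 - 115) = -2139 - 115*(-117) = -2139 + 13455 = 11316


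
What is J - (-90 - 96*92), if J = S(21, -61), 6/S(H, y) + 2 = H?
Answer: 169524/19 ≈ 8922.3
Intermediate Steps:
S(H, y) = 6/(-2 + H)
J = 6/19 (J = 6/(-2 + 21) = 6/19 ≈ 0.31579)
J - (-90 - 96*92) = 6/19 - (-90 - 96*92) = 6/19 - (-90 - 8832) = 6/19 - 1*(-8922) = 6/19 + 8922 = 169524/19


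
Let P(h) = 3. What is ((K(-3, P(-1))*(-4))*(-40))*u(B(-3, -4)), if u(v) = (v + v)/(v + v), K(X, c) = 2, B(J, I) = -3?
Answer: 320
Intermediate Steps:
u(v) = 1 (u(v) = (2*v)/((2*v)) = (2*v)*(1/(2*v)) = 1)
((K(-3, P(-1))*(-4))*(-40))*u(B(-3, -4)) = ((2*(-4))*(-40))*1 = -8*(-40)*1 = 320*1 = 320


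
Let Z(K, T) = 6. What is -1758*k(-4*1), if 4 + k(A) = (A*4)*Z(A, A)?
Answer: 175800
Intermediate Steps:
k(A) = -4 + 24*A (k(A) = -4 + (A*4)*6 = -4 + (4*A)*6 = -4 + 24*A)
-1758*k(-4*1) = -1758*(-4 + 24*(-4*1)) = -1758*(-4 + 24*(-4)) = -1758*(-4 - 96) = -1758*(-100) = 175800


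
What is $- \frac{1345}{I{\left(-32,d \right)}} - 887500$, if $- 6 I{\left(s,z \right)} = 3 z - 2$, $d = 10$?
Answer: $- \frac{12420965}{14} \approx -8.8721 \cdot 10^{5}$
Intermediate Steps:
$I{\left(s,z \right)} = \frac{1}{3} - \frac{z}{2}$ ($I{\left(s,z \right)} = - \frac{3 z - 2}{6} = - \frac{-2 + 3 z}{6} = \frac{1}{3} - \frac{z}{2}$)
$- \frac{1345}{I{\left(-32,d \right)}} - 887500 = - \frac{1345}{\frac{1}{3} - 5} - 887500 = - \frac{1345}{- \frac{14}{3}} - 887500 = \left(-1345\right) \left(- \frac{3}{14}\right) - 887500 = \frac{4035}{14} - 887500 = - \frac{12420965}{14}$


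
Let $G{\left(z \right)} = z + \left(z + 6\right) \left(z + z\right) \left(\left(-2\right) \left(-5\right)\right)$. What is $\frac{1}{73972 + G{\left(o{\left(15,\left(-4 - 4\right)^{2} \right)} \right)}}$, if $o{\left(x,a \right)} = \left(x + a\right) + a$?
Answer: $\frac{1}{500255} \approx 1.999 \cdot 10^{-6}$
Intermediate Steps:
$o{\left(x,a \right)} = x + 2 a$ ($o{\left(x,a \right)} = \left(a + x\right) + a = x + 2 a$)
$G{\left(z \right)} = z + 20 z \left(6 + z\right)$ ($G{\left(z \right)} = z + \left(6 + z\right) 2 z 10 = z + 2 z \left(6 + z\right) 10 = z + 20 z \left(6 + z\right)$)
$\frac{1}{73972 + G{\left(o{\left(15,\left(-4 - 4\right)^{2} \right)} \right)}} = \frac{1}{73972 + \left(15 + 2 \left(-4 - 4\right)^{2}\right) \left(121 + 20 \left(15 + 2 \left(-4 - 4\right)^{2}\right)\right)} = \frac{1}{73972 + \left(15 + 2 \left(-8\right)^{2}\right) \left(121 + 20 \left(15 + 2 \left(-8\right)^{2}\right)\right)} = \frac{1}{73972 + \left(15 + 2 \cdot 64\right) \left(121 + 20 \left(15 + 2 \cdot 64\right)\right)} = \frac{1}{73972 + \left(15 + 128\right) \left(121 + 20 \left(15 + 128\right)\right)} = \frac{1}{73972 + 143 \left(121 + 20 \cdot 143\right)} = \frac{1}{73972 + 143 \left(121 + 2860\right)} = \frac{1}{73972 + 143 \cdot 2981} = \frac{1}{73972 + 426283} = \frac{1}{500255}$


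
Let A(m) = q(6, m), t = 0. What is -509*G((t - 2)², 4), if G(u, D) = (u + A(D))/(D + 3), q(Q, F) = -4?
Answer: 0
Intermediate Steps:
A(m) = -4
G(u, D) = (-4 + u)/(3 + D) (G(u, D) = (u - 4)/(D + 3) = (-4 + u)/(3 + D))
-509*G((t - 2)², 4) = -509*(-4 + (0 - 2)²)/(3 + 4) = -509*(-4 + (-2)²)/7 = -509*(-4 + 4)/7 = -509*(⅐)*0 = -509*0 = -1*0 = 0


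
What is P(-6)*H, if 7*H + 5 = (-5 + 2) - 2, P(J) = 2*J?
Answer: 120/7 ≈ 17.143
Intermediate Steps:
H = -10/7 (H = -5/7 + ((-5 + 2) - 2)/7 = -5/7 + (-3 - 2)/7 = -5/7 + (⅐)*(-5) = -5/7 - 5/7 = -10/7 ≈ -1.4286)
P(-6)*H = (2*(-6))*(-10/7) = -12*(-10/7) = 120/7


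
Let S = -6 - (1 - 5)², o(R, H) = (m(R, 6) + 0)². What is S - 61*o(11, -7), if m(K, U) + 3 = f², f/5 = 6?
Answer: -49081171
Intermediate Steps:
f = 30 (f = 5*6 = 30)
m(K, U) = 897 (m(K, U) = -3 + 30² = -3 + 900 = 897)
o(R, H) = 804609 (o(R, H) = (897 + 0)² = 897² = 804609)
S = -22 (S = -6 - 1*(-4)² = -6 - 1*16 = -6 - 16 = -22)
S - 61*o(11, -7) = -22 - 61*804609 = -22 - 49081149 = -49081171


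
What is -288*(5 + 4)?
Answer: -2592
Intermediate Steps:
-288*(5 + 4) = -288*9 = -48*54 = -2592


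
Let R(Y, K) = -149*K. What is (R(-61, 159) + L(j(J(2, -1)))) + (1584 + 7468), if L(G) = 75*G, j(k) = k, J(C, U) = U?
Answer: -14714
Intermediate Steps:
(R(-61, 159) + L(j(J(2, -1)))) + (1584 + 7468) = (-149*159 + 75*(-1)) + (1584 + 7468) = (-23691 - 75) + 9052 = -23766 + 9052 = -14714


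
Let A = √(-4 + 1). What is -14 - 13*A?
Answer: -14 - 13*I*√3 ≈ -14.0 - 22.517*I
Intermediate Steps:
A = I*√3 (A = √(-3) = I*√3 ≈ 1.732*I)
-14 - 13*A = -14 - 13*I*√3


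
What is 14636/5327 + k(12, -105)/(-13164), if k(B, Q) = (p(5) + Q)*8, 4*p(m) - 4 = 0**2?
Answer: 49275092/17531157 ≈ 2.8107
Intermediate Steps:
p(m) = 1 (p(m) = 1 + (1/4)*0**2 = 1 + (1/4)*0 = 1 + 0 = 1)
k(B, Q) = 8 + 8*Q (k(B, Q) = (1 + Q)*8 = 8 + 8*Q)
14636/5327 + k(12, -105)/(-13164) = 14636/5327 + (8 + 8*(-105))/(-13164) = 14636*(1/5327) + (8 - 840)*(-1/13164) = 14636/5327 - 832*(-1/13164) = 14636/5327 + 208/3291 = 49275092/17531157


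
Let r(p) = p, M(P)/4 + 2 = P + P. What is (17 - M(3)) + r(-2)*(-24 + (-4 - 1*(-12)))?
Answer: 33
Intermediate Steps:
M(P) = -8 + 8*P (M(P) = -8 + 4*(P + P) = -8 + 4*(2*P) = -8 + 8*P)
(17 - M(3)) + r(-2)*(-24 + (-4 - 1*(-12))) = (17 - (-8 + 8*3)) - 2*(-24 + (-4 - 1*(-12))) = (17 - (-8 + 24)) - 2*(-24 + (-4 + 12)) = (17 - 1*16) - 2*(-24 + 8) = (17 - 16) - 2*(-16) = 1 + 32 = 33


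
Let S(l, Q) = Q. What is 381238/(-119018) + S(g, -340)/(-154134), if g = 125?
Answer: -14680317943/4586180103 ≈ -3.2010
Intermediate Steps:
381238/(-119018) + S(g, -340)/(-154134) = 381238/(-119018) - 340/(-154134) = 381238*(-1/119018) - 340*(-1/154134) = -190619/59509 + 170/77067 = -14680317943/4586180103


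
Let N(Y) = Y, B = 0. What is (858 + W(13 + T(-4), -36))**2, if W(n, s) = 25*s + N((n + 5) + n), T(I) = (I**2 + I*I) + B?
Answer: 2809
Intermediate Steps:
T(I) = 2*I**2 (T(I) = (I**2 + I*I) + 0 = (I**2 + I**2) + 0 = 2*I**2 + 0 = 2*I**2)
W(n, s) = 5 + 2*n + 25*s (W(n, s) = 25*s + ((n + 5) + n) = 25*s + ((5 + n) + n) = 25*s + (5 + 2*n) = 5 + 2*n + 25*s)
(858 + W(13 + T(-4), -36))**2 = (858 + (5 + 2*(13 + 2*(-4)**2) + 25*(-36)))**2 = (858 + (5 + 2*(13 + 2*16) - 900))**2 = (858 + (5 + 2*(13 + 32) - 900))**2 = (858 + (5 + 2*45 - 900))**2 = (858 + (5 + 90 - 900))**2 = (858 - 805)**2 = 53**2 = 2809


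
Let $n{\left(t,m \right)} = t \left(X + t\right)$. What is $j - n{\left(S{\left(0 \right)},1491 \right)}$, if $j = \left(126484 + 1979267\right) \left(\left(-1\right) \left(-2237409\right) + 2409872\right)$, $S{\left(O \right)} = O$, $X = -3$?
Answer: $9786016613031$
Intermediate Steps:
$n{\left(t,m \right)} = t \left(-3 + t\right)$
$j = 9786016613031$ ($j = 2105751 \left(2237409 + 2409872\right) = 2105751 \cdot 4647281 = 9786016613031$)
$j - n{\left(S{\left(0 \right)},1491 \right)} = 9786016613031 - 0 \left(-3 + 0\right) = 9786016613031 - 0 \left(-3\right) = 9786016613031 - 0 = 9786016613031 + 0 = 9786016613031$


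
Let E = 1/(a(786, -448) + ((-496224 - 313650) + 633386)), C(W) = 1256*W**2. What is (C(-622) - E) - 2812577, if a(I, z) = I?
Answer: 84884048061355/175702 ≈ 4.8311e+8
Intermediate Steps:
E = -1/175702 (E = 1/(786 + ((-496224 - 313650) + 633386)) = 1/(786 + (-809874 + 633386)) = 1/(786 - 176488) = 1/(-175702) = -1/175702 ≈ -5.6915e-6)
(C(-622) - E) - 2812577 = (1256*(-622)**2 - 1*(-1/175702)) - 2812577 = (1256*386884 + 1/175702) - 2812577 = (485926304 + 1/175702) - 2812577 = 85378223465409/175702 - 2812577 = 84884048061355/175702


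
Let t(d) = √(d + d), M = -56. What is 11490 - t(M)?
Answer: 11490 - 4*I*√7 ≈ 11490.0 - 10.583*I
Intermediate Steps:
t(d) = √2*√d (t(d) = √(2*d) = √2*√d)
11490 - t(M) = 11490 - √2*√(-56) = 11490 - √2*2*I*√14 = 11490 - 4*I*√7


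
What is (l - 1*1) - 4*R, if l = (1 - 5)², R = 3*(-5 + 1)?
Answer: 63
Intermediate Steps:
R = -12 (R = 3*(-4) = -12)
l = 16 (l = (-4)² = 16)
(l - 1*1) - 4*R = (16 - 1*1) - 4*(-12) = (16 - 1) + 48 = 15 + 48 = 63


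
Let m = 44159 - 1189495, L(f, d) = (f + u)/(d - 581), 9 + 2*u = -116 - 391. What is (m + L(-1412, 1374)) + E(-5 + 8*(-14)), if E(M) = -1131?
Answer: -909150001/793 ≈ -1.1465e+6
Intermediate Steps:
u = -258 (u = -9/2 + (-116 - 391)/2 = -9/2 + (½)*(-507) = -9/2 - 507/2 = -258)
L(f, d) = (-258 + f)/(-581 + d) (L(f, d) = (f - 258)/(d - 581) = (-258 + f)/(-581 + d))
m = -1145336
(m + L(-1412, 1374)) + E(-5 + 8*(-14)) = (-1145336 + (-258 - 1412)/(-581 + 1374)) - 1131 = (-1145336 - 1670/793) - 1131 = -908253118/793 - 1131 = -909150001/793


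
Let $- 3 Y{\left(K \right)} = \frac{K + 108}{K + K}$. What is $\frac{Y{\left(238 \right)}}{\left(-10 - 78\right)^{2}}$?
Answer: $- \frac{173}{5529216} \approx -3.1288 \cdot 10^{-5}$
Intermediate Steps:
$Y{\left(K \right)} = - \frac{108 + K}{6 K}$ ($Y{\left(K \right)} = - \frac{\left(K + 108\right) \frac{1}{K + K}}{3} = - \frac{\left(108 + K\right) \frac{1}{2 K}}{3} = - \frac{\frac{1}{2} \frac{1}{K} \left(108 + K\right)}{3} = - \frac{108 + K}{6 K}$)
$\frac{Y{\left(238 \right)}}{\left(-10 - 78\right)^{2}} = \frac{\frac{1}{6} \cdot \frac{1}{238} \left(-108 - 238\right)}{\left(-10 - 78\right)^{2}} = \frac{\frac{1}{6} \cdot \frac{1}{238} \left(-108 - 238\right)}{\left(-88\right)^{2}} = \frac{\frac{1}{6} \cdot \frac{1}{238} \left(-346\right)}{7744} = \left(- \frac{173}{714}\right) \frac{1}{7744} = - \frac{173}{5529216}$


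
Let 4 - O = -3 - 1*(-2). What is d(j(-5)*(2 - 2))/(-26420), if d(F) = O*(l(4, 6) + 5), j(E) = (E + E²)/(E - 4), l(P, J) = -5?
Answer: 0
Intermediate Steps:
O = 5 (O = 4 - (-3 - 1*(-2)) = 4 - (-3 + 2) = 4 - 1*(-1) = 4 + 1 = 5)
j(E) = (E + E²)/(-4 + E)
d(F) = 0 (d(F) = 5*(-5 + 5) = 5*0 = 0)
d(j(-5)*(2 - 2))/(-26420) = 0/(-26420) = 0*(-1/26420) = 0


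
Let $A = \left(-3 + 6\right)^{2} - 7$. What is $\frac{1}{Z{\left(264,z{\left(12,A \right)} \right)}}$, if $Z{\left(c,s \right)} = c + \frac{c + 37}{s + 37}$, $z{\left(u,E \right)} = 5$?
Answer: $\frac{6}{1627} \approx 0.0036878$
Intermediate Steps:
$A = 2$ ($A = 3^{2} - 7 = 9 - 7 = 2$)
$Z{\left(c,s \right)} = c + \frac{37 + c}{37 + s}$
$\frac{1}{Z{\left(264,z{\left(12,A \right)} \right)}} = \frac{1}{\frac{1}{37 + 5} \left(37 + 38 \cdot 264 + 264 \cdot 5\right)} = \frac{1}{\frac{1}{42} \left(37 + 10032 + 1320\right)} = \frac{1}{\frac{1}{42} \cdot 11389} = \frac{1}{\frac{1627}{6}} = \frac{6}{1627}$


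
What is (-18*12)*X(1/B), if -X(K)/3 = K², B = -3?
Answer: 72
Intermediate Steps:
X(K) = -3*K²
(-18*12)*X(1/B) = (-18*12)*(-3*(1/(-3))²) = -(-648)*(-⅓)² = -(-648)/9 = -216*(-⅓) = 72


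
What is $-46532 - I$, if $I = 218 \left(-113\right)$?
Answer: $-21898$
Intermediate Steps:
$I = -24634$
$-46532 - I = -46532 - -24634 = -46532 + 24634 = -21898$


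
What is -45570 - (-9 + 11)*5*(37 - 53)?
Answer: -45410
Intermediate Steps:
-45570 - (-9 + 11)*5*(37 - 53) = -45570 - 2*5*(-16) = -45570 - 10*(-16) = -45570 - 1*(-160) = -45570 + 160 = -45410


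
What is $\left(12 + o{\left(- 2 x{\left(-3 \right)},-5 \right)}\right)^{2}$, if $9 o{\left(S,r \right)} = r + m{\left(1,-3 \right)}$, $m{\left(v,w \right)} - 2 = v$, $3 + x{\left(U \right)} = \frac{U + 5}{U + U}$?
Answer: $\frac{11236}{81} \approx 138.72$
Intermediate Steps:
$x{\left(U \right)} = -3 + \frac{5 + U}{2 U}$ ($x{\left(U \right)} = -3 + \frac{U + 5}{U + U} = -3 + \frac{5 + U}{2 U}$)
$m{\left(v,w \right)} = 2 + v$
$o{\left(S,r \right)} = \frac{1}{3} + \frac{r}{9}$ ($o{\left(S,r \right)} = \frac{r + \left(2 + 1\right)}{9} = \frac{r + 3}{9} = \frac{3 + r}{9} = \frac{1}{3} + \frac{r}{9}$)
$\left(12 + o{\left(- 2 x{\left(-3 \right)},-5 \right)}\right)^{2} = \left(12 + \left(\frac{1}{3} + \frac{1}{9} \left(-5\right)\right)\right)^{2} = \left(12 + \left(\frac{1}{3} - \frac{5}{9}\right)\right)^{2} = \left(12 - \frac{2}{9}\right)^{2} = \left(\frac{106}{9}\right)^{2} = \frac{11236}{81}$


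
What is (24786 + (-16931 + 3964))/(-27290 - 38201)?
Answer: -11819/65491 ≈ -0.18047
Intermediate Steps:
(24786 + (-16931 + 3964))/(-27290 - 38201) = (24786 - 12967)/(-65491) = 11819*(-1/65491) = -11819/65491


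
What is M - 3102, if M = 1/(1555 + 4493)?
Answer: -18760895/6048 ≈ -3102.0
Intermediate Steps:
M = 1/6048 ≈ 0.00016534
M - 3102 = 1/6048 - 3102 = -18760895/6048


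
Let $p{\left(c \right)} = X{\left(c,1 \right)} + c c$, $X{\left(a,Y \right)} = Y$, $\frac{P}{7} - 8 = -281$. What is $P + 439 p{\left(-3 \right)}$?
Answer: $2479$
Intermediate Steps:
$P = -1911$ ($P = 56 + 7 \left(-281\right) = 56 - 1967 = -1911$)
$p{\left(c \right)} = 1 + c^{2}$ ($p{\left(c \right)} = 1 + c c = 1 + c^{2}$)
$P + 439 p{\left(-3 \right)} = -1911 + 439 \left(1 + \left(-3\right)^{2}\right) = -1911 + 439 \left(1 + 9\right) = -1911 + 439 \cdot 10 = -1911 + 4390 = 2479$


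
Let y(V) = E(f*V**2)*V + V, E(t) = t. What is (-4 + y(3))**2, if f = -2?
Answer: 3025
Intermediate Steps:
y(V) = V - 2*V**3 (y(V) = (-2*V**2)*V + V = -2*V**3 + V = V - 2*V**3)
(-4 + y(3))**2 = (-4 + (3 - 2*3**3))**2 = (-4 + (3 - 2*27))**2 = (-4 + (3 - 54))**2 = (-4 - 51)**2 = (-55)**2 = 3025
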